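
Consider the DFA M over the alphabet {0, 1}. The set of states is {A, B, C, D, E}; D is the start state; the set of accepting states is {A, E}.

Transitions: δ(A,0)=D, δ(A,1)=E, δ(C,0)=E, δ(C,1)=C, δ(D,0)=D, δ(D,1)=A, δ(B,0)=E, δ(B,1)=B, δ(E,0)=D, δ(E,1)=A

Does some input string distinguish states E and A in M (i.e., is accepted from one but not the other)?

No

States {B,C} cannot be reached from the start state, so discard them.
Start with accepting vs non-accepting: {A,E} | {D}.
No further refinement is possible. Final partition (2 blocks): {A,E} | {D}.
E and A lie in the same block of the stable partition, so they are equivalent — no string distinguishes them.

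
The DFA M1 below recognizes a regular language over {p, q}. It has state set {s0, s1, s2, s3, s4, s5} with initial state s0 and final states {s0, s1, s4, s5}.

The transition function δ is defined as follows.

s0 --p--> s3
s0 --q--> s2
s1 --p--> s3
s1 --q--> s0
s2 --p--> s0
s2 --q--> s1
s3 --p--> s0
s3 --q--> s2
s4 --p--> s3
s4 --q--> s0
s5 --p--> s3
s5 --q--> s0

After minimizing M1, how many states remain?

4

First remove the unreachable states {s4,s5}; 4 states remain.
Initial partition by acceptance: {s0,s1} | {s2,s3}.
Refine {s0,s1} on symbol q: members go to different blocks, giving {s0} and {s1}.
On input q, block {s2,s3} splits into {s2} and {s3}.
No further refinement is possible. Final partition (4 blocks): {s0} | {s2} | {s1} | {s3}.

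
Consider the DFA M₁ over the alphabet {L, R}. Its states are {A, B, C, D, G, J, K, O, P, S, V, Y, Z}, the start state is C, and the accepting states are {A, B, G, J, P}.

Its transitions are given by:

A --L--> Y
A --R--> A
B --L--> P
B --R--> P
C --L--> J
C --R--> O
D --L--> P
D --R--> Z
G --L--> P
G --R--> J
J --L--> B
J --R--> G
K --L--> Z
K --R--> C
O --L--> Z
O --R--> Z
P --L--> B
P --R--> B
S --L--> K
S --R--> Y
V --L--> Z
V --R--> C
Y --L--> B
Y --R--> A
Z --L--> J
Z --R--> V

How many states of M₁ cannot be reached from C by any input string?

5

BFS from C reaches {B, C, G, J, O, P, V, Z}; the 5 state(s) A, D, K, S, Y are never visited.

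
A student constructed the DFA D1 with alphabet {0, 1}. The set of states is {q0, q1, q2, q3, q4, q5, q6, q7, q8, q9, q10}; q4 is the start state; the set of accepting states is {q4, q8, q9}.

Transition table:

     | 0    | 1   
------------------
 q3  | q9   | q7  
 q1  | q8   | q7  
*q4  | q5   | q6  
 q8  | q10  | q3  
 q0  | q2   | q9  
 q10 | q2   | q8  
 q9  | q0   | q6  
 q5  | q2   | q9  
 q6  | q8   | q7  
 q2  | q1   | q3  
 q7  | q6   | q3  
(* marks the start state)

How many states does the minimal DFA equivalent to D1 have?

Every state is reachable, so we keep all 11.
Start with accepting vs non-accepting: {q4,q8,q9} | {q0,q1,q2,q3,q5,q6,q7,q10}.
Split {q0,q1,q2,q3,q5,q6,q7,q10} by δ(·,0) → {q0,q2,q5,q7,q10} and {q1,q3,q6}.
On input 0, block {q0,q2,q5,q7,q10} splits into {q0,q5,q10} and {q2,q7}.
No further refinement is possible. Final partition (4 blocks): {q4,q8,q9} | {q0,q5,q10} | {q1,q3,q6} | {q2,q7}.

4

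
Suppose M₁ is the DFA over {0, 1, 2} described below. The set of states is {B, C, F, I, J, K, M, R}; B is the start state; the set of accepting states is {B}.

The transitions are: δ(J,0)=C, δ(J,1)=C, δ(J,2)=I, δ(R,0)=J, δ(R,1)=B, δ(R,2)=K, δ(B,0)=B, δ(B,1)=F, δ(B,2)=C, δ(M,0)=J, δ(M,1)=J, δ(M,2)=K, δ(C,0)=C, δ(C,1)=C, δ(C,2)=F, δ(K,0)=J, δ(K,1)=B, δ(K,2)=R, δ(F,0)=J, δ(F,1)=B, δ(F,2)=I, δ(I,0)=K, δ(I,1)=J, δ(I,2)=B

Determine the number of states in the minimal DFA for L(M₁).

6

First remove the unreachable states {M}; 7 states remain.
Initial partition by acceptance: {B} | {C,F,I,J,K,R}.
Split {C,F,I,J,K,R} by δ(·,1) → {C,I,J} and {F,K,R}.
Split {C,I,J} by δ(·,0) → {C,J} and {I}.
Split {C,J} by δ(·,2) → {C} and {J}.
Refine {F,K,R} on symbol 2: members go to different blocks, giving {K,R} and {F}.
The partition is now stable with 6 blocks: {B} | {C} | {K,R} | {I} | {J} | {F}.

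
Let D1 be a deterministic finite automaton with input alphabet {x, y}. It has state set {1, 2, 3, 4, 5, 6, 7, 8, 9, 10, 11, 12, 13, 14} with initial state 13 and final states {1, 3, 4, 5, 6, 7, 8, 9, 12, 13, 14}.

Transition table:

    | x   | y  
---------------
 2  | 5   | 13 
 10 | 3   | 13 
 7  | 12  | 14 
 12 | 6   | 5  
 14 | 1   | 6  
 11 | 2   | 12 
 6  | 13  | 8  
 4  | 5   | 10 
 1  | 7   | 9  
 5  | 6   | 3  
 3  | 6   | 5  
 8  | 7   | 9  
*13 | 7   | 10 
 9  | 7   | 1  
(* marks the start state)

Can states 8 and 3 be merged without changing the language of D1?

States {2,4,11} cannot be reached from the start state, so discard them.
Start with accepting vs non-accepting: {1,3,5,6,7,8,9,12,13,14} | {10}.
Refine {1,3,5,6,7,8,9,12,13,14} on symbol y: members go to different blocks, giving {1,3,5,6,7,8,9,12,14} and {13}.
On input x, block {1,3,5,6,7,8,9,12,14} splits into {1,3,5,7,8,9,12,14} and {6}.
On input x, block {1,3,5,7,8,9,12,14} splits into {1,7,8,9,14} and {3,5,12}.
Refine {1,7,8,9,14} on symbol x: members go to different blocks, giving {1,8,9,14} and {7}.
On input x, block {1,8,9,14} splits into {1,8,9} and {14}.
Stable partition: {1,8,9} | {10} | {13} | {6} | {3,5,12} | {7} | {14} — 7 equivalence classes.
8 and 3 end up in different blocks, so they are distinguishable. For instance, the string 'xxy' is accepted from only 8.

No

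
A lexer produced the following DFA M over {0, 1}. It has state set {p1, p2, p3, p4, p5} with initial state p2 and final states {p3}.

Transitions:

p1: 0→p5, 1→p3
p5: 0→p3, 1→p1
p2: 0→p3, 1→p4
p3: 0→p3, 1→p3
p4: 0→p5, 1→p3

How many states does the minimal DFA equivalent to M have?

All states are reachable from the start state.
Initial partition by acceptance: {p3} | {p1,p2,p4,p5}.
Refine {p1,p2,p4,p5} on symbol 0: members go to different blocks, giving {p1,p4} and {p2,p5}.
The partition is now stable with 3 blocks: {p3} | {p1,p4} | {p2,p5}.

3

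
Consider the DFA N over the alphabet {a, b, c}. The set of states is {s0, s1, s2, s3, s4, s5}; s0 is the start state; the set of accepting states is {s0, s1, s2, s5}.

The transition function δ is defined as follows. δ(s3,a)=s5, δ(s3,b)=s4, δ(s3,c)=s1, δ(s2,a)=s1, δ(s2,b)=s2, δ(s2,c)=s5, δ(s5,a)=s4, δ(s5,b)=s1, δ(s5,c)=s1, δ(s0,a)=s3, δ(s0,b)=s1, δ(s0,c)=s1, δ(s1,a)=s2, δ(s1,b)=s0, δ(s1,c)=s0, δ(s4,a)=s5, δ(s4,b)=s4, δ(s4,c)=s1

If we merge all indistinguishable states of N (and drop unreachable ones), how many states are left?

4

Initial partition by acceptance: {s0,s1,s2,s5} | {s3,s4}.
Refine {s0,s1,s2,s5} on symbol a: members go to different blocks, giving {s0,s5} and {s1,s2}.
Refine {s1,s2} on symbol b: members go to different blocks, giving {s1} and {s2}.
No further refinement is possible. Final partition (4 blocks): {s0,s5} | {s3,s4} | {s1} | {s2}.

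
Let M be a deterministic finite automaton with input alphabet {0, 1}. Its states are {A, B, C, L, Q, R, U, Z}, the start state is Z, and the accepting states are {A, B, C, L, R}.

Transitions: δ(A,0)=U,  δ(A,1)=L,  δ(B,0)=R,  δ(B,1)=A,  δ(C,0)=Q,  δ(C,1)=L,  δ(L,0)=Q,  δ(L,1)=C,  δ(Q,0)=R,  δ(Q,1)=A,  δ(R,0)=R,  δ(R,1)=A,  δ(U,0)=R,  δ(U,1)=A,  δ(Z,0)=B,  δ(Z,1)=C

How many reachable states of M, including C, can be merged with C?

P0 = {A,B,C,L,R} | {Q,U,Z}.
Refine {A,B,C,L,R} on symbol 0: members go to different blocks, giving {A,C,L} and {B,R}.
The partition is now stable with 3 blocks: {A,C,L} | {Q,U,Z} | {B,R}.
The equivalence class containing C is {A,C,L}, of size 3.

3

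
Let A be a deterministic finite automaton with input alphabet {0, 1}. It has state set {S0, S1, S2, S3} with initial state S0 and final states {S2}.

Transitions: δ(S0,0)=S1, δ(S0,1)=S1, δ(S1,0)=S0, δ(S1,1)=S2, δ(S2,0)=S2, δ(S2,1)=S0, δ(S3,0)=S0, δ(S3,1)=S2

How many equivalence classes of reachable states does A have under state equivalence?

3

States {S3} cannot be reached from the start state, so discard them.
P0 = {S2} | {S0,S1}.
Refine {S0,S1} on symbol 1: members go to different blocks, giving {S0} and {S1}.
No further refinement is possible. Final partition (3 blocks): {S2} | {S0} | {S1}.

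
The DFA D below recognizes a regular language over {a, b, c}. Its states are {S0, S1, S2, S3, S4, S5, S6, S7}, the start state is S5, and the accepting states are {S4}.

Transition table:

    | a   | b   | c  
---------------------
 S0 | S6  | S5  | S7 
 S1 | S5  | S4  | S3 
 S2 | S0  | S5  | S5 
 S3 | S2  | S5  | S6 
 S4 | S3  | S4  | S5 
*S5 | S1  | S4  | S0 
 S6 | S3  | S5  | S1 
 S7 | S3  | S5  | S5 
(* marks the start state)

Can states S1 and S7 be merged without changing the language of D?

No

Start with accepting vs non-accepting: {S4} | {S0,S1,S2,S3,S5,S6,S7}.
Split {S0,S1,S2,S3,S5,S6,S7} by δ(·,b) → {S0,S2,S3,S6,S7} and {S1,S5}.
Split {S0,S2,S3,S6,S7} by δ(·,c) → {S2,S6,S7} and {S0,S3}.
The partition is now stable with 4 blocks: {S4} | {S2,S6,S7} | {S1,S5} | {S0,S3}.
S1 and S7 end up in different blocks, so they are distinguishable. For instance, the string 'b' is accepted from only S1.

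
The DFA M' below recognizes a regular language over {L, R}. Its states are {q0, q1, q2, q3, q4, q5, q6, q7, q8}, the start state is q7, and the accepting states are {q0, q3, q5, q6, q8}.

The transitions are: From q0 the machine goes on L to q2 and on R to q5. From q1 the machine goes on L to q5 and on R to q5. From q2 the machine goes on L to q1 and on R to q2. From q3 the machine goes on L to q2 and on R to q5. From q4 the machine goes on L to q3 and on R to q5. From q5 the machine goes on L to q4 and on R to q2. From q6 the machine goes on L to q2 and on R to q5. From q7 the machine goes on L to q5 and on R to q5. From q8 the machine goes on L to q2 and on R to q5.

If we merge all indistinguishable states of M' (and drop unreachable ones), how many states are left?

5

States {q0,q6,q8} cannot be reached from the start state, so discard them.
Start with accepting vs non-accepting: {q3,q5} | {q1,q2,q4,q7}.
Split {q3,q5} by δ(·,R) → {q3} and {q5}.
Split {q1,q2,q4,q7} by δ(·,L) → {q1,q7} and {q2} and {q4}.
The partition is now stable with 5 blocks: {q3} | {q1,q7} | {q5} | {q2} | {q4}.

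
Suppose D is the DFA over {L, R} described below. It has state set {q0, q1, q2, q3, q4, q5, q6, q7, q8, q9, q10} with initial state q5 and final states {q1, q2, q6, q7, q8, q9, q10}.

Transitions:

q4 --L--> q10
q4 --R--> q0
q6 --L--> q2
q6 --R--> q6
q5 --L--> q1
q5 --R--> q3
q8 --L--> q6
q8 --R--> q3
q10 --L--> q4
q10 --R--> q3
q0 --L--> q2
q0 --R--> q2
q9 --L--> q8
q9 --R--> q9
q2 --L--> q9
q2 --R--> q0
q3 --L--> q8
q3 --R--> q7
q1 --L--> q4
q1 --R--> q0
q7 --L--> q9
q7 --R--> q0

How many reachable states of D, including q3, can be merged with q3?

2

P0 = {q1,q2,q6,q7,q8,q9,q10} | {q0,q3,q4,q5}.
Split {q1,q2,q6,q7,q8,q9,q10} by δ(·,L) → {q2,q6,q7,q8,q9} and {q1,q10}.
On input R, block {q2,q6,q7,q8,q9} splits into {q2,q7,q8} and {q6,q9}.
Refine {q0,q3,q4,q5} on symbol L: members go to different blocks, giving {q0,q3} and {q4,q5}.
No further refinement is possible. Final partition (5 blocks): {q2,q7,q8} | {q0,q3} | {q1,q10} | {q6,q9} | {q4,q5}.
The equivalence class containing q3 is {q0,q3}, of size 2.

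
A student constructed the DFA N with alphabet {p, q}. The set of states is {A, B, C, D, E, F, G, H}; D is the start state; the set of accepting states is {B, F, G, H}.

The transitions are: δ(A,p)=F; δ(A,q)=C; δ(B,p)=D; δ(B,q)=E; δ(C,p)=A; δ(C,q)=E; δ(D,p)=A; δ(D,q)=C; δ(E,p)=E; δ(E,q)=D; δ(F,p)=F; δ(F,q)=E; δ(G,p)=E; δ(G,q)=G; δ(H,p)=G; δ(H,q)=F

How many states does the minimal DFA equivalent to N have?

5

States {B,G,H} cannot be reached from the start state, so discard them.
P0 = {F} | {A,C,D,E}.
On input p, block {A,C,D,E} splits into {C,D,E} and {A}.
On input p, block {C,D,E} splits into {C,D} and {E}.
On input q, block {C,D} splits into {C} and {D}.
No further refinement is possible. Final partition (5 blocks): {F} | {C} | {A} | {E} | {D}.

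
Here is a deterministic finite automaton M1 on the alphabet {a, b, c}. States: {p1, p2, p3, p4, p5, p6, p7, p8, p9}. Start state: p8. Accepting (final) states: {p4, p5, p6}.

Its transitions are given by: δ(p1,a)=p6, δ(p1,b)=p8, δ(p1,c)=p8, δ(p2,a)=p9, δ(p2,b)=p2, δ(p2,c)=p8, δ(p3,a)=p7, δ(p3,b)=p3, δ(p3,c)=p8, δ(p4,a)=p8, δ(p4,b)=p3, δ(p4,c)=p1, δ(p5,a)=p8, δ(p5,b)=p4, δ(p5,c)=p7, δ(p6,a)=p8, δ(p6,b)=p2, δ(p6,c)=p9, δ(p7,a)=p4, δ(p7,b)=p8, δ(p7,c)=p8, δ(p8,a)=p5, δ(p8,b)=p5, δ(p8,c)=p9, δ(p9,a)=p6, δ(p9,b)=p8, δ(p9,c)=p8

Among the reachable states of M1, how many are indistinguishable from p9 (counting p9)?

3

P0 = {p4,p5,p6} | {p1,p2,p3,p7,p8,p9}.
Split {p4,p5,p6} by δ(·,b) → {p4,p6} and {p5}.
Refine {p1,p2,p3,p7,p8,p9} on symbol a: members go to different blocks, giving {p1,p7,p9} and {p2,p3} and {p8}.
No further refinement is possible. Final partition (5 blocks): {p4,p6} | {p1,p7,p9} | {p5} | {p2,p3} | {p8}.
State p9 belongs to the block {p1,p7,p9}, which has 3 states.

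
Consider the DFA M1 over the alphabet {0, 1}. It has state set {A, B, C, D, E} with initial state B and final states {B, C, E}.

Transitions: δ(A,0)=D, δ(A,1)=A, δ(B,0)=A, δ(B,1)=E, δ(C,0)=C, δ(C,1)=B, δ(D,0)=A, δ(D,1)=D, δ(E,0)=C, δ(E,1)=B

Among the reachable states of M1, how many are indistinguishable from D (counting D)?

Initial partition by acceptance: {B,C,E} | {A,D}.
On input 0, block {B,C,E} splits into {C,E} and {B}.
No further refinement is possible. Final partition (3 blocks): {C,E} | {A,D} | {B}.
State D belongs to the block {A,D}, which has 2 states.

2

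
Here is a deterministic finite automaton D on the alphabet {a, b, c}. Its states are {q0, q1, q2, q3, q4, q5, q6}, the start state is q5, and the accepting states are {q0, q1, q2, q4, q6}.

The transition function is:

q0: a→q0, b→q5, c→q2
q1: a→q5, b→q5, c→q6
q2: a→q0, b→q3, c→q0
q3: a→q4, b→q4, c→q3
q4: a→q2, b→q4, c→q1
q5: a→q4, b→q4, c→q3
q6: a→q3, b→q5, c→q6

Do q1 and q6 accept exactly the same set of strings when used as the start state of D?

Every state is reachable, so we keep all 7.
P0 = {q0,q1,q2,q4,q6} | {q3,q5}.
Split {q0,q1,q2,q4,q6} by δ(·,a) → {q0,q2,q4} and {q1,q6}.
Refine {q0,q2,q4} on symbol b: members go to different blocks, giving {q0,q2} and {q4}.
No further refinement is possible. Final partition (4 blocks): {q0,q2} | {q3,q5} | {q1,q6} | {q4}.
q1 and q6 lie in the same block of the stable partition, so they are equivalent — no string distinguishes them.

Yes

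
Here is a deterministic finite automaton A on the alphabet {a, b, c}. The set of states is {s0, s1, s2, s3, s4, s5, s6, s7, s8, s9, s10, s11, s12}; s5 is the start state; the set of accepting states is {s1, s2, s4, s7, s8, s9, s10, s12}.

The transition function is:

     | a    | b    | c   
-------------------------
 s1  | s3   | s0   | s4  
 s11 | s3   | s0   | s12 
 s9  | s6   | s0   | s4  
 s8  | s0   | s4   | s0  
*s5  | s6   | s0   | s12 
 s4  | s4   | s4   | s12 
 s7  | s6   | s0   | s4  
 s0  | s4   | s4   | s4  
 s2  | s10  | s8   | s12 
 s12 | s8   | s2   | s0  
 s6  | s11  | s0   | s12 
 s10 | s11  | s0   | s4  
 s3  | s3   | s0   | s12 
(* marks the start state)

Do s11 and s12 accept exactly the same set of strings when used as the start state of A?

States {s1,s7,s9} cannot be reached from the start state, so discard them.
Initial partition by acceptance: {s2,s4,s8,s10,s12} | {s0,s3,s5,s6,s11}.
Refine {s2,s4,s8,s10,s12} on symbol a: members go to different blocks, giving {s2,s4,s12} and {s8,s10}.
Refine {s2,s4,s12} on symbol a: members go to different blocks, giving {s2,s12} and {s4}.
On input b, block {s2,s12} splits into {s2} and {s12}.
Refine {s0,s3,s5,s6,s11} on symbol a: members go to different blocks, giving {s3,s5,s6,s11} and {s0}.
On input a, block {s8,s10} splits into {s8} and {s10}.
Stable partition: {s2} | {s3,s5,s6,s11} | {s8} | {s4} | {s12} | {s0} | {s10} — 7 equivalence classes.
s11 and s12 end up in different blocks, so they are distinguishable. For instance, the string 'ε' is accepted from only s12.

No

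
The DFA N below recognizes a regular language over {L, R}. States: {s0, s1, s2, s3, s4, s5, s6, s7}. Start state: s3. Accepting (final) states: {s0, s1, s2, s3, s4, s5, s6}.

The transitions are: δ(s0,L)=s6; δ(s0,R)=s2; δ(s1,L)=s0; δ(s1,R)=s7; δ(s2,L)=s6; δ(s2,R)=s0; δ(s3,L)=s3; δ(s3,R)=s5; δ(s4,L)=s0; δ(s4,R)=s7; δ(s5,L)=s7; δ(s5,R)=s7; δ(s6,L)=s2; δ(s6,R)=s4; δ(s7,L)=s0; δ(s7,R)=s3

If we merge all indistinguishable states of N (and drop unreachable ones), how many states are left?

6

First remove the unreachable states {s1}; 7 states remain.
Initial partition by acceptance: {s0,s2,s3,s4,s5,s6} | {s7}.
Refine {s0,s2,s3,s4,s5,s6} on symbol L: members go to different blocks, giving {s0,s2,s3,s4,s6} and {s5}.
Split {s0,s2,s3,s4,s6} by δ(·,R) → {s0,s2,s6} and {s3} and {s4}.
On input R, block {s0,s2,s6} splits into {s0,s2} and {s6}.
The partition is now stable with 6 blocks: {s0,s2} | {s7} | {s5} | {s3} | {s4} | {s6}.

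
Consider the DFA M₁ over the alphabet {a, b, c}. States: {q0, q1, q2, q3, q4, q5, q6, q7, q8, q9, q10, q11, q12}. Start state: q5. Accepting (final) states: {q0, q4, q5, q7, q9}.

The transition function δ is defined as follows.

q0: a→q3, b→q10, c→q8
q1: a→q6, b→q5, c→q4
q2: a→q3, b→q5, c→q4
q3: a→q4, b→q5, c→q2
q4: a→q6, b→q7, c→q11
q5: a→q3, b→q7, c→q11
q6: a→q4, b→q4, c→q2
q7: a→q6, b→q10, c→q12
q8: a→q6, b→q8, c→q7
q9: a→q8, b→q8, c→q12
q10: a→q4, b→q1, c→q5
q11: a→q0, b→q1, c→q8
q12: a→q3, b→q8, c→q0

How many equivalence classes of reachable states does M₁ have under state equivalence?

7

States {q9} cannot be reached from the start state, so discard them.
Start with accepting vs non-accepting: {q0,q4,q5,q7} | {q1,q2,q3,q6,q8,q10,q11,q12}.
Split {q0,q4,q5,q7} by δ(·,b) → {q0,q7} and {q4,q5}.
Split {q1,q2,q3,q6,q8,q10,q11,q12} by δ(·,a) → {q1,q2,q8,q12} and {q3,q6,q10} and {q11}.
Split {q1,q2,q8,q12} by δ(·,b) → {q1,q2} and {q8,q12}.
Split {q3,q6,q10} by δ(·,b) → {q3,q6} and {q10}.
The partition is now stable with 7 blocks: {q0,q7} | {q1,q2} | {q4,q5} | {q3,q6} | {q11} | {q8,q12} | {q10}.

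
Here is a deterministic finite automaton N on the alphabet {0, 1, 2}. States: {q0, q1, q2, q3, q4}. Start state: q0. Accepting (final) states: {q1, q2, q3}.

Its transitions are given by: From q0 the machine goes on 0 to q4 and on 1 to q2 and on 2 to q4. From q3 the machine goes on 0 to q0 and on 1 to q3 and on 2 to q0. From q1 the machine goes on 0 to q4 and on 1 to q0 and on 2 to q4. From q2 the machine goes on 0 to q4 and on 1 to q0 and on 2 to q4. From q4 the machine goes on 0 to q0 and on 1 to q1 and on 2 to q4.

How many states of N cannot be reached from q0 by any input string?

BFS from q0 reaches {q0, q1, q2, q4}; the 1 state(s) q3 are never visited.

1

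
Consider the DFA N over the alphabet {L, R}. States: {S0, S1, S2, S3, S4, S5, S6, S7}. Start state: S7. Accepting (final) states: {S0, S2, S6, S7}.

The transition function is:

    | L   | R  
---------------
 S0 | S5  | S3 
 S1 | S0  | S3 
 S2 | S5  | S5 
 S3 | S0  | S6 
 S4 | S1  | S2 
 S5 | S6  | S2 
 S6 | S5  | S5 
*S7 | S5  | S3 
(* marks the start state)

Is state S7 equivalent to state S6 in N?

States {S1,S4} cannot be reached from the start state, so discard them.
Initial partition by acceptance: {S0,S2,S6,S7} | {S3,S5}.
No further refinement is possible. Final partition (2 blocks): {S0,S2,S6,S7} | {S3,S5}.
S7 and S6 lie in the same block of the stable partition, so they are equivalent — no string distinguishes them.

Yes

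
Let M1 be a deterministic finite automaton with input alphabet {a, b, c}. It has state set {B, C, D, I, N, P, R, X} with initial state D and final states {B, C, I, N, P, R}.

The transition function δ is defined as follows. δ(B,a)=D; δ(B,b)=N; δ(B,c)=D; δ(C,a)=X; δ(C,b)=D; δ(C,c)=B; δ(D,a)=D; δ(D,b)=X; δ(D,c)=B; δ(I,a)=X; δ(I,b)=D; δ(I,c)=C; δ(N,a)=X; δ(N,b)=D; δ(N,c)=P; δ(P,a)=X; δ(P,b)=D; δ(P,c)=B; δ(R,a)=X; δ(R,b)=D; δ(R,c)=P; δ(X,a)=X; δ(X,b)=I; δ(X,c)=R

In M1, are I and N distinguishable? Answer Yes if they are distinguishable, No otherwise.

All states are reachable from the start state.
P0 = {B,C,I,N,P,R} | {D,X}.
Refine {B,C,I,N,P,R} on symbol b: members go to different blocks, giving {C,I,N,P,R} and {B}.
Refine {C,I,N,P,R} on symbol c: members go to different blocks, giving {I,N,R} and {C,P}.
On input b, block {D,X} splits into {X} and {D}.
No further refinement is possible. Final partition (5 blocks): {I,N,R} | {X} | {B} | {C,P} | {D}.
I and N lie in the same block of the stable partition, so they are equivalent — no string distinguishes them.

No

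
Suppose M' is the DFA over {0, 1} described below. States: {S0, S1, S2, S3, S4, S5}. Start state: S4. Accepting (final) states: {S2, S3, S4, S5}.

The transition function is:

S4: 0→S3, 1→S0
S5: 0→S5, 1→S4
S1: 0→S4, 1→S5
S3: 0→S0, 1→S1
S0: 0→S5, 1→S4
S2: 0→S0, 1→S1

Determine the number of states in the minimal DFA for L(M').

5

Reachable states from the start: {S0,S1,S3,S4,S5}. Unreachable: {S2} — drop them.
Initial partition by acceptance: {S3,S4,S5} | {S0,S1}.
Refine {S3,S4,S5} on symbol 0: members go to different blocks, giving {S4,S5} and {S3}.
Split {S4,S5} by δ(·,0) → {S4} and {S5}.
Refine {S0,S1} on symbol 0: members go to different blocks, giving {S0} and {S1}.
The partition is now stable with 5 blocks: {S4} | {S0} | {S3} | {S5} | {S1}.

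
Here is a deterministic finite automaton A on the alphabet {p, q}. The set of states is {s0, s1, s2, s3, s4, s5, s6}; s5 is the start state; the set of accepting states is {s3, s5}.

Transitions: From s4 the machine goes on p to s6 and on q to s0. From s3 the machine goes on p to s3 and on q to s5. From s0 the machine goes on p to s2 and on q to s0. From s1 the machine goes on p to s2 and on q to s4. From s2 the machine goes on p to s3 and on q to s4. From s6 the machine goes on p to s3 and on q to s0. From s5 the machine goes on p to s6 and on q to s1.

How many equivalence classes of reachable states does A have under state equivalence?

All states are reachable from the start state.
P0 = {s3,s5} | {s0,s1,s2,s4,s6}.
Refine {s3,s5} on symbol p: members go to different blocks, giving {s3} and {s5}.
On input p, block {s0,s1,s2,s4,s6} splits into {s0,s1,s4} and {s2,s6}.
Stable partition: {s3} | {s0,s1,s4} | {s5} | {s2,s6} — 4 equivalence classes.

4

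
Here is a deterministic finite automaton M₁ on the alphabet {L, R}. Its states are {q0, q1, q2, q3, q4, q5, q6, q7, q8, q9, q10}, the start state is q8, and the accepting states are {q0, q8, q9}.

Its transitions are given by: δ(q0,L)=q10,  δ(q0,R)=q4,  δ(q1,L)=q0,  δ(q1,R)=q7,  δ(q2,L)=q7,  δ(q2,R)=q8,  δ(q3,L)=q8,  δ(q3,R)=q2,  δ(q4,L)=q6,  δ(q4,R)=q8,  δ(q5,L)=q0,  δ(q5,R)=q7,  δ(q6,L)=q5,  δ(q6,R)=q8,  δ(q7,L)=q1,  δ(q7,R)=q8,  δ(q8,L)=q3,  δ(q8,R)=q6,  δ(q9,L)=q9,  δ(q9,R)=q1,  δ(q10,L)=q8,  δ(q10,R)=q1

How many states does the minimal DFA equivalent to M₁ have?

7

Reachable states from the start: {q0,q1,q2,q3,q4,q5,q6,q7,q8,q10}. Unreachable: {q9} — drop them.
Start with accepting vs non-accepting: {q0,q8} | {q1,q2,q3,q4,q5,q6,q7,q10}.
On input L, block {q1,q2,q3,q4,q5,q6,q7,q10} splits into {q1,q3,q5,q10} and {q2,q4,q6,q7}.
Refine {q1,q3,q5,q10} on symbol R: members go to different blocks, giving {q1,q3,q5} and {q10}.
Split {q0,q8} by δ(·,L) → {q0} and {q8}.
Split {q1,q3,q5} by δ(·,L) → {q1,q5} and {q3}.
On input L, block {q2,q4,q6,q7} splits into {q2,q4} and {q6,q7}.
No further refinement is possible. Final partition (7 blocks): {q0} | {q1,q5} | {q2,q4} | {q10} | {q8} | {q3} | {q6,q7}.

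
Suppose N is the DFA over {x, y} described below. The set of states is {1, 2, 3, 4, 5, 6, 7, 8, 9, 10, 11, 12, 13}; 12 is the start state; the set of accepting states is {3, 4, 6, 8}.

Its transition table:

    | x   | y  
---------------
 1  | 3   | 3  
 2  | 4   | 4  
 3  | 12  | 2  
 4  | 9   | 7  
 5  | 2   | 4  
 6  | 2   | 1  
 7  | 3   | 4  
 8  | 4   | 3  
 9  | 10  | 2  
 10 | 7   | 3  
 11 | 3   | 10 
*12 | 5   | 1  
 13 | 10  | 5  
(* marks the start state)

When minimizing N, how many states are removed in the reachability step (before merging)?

4

BFS from 12 reaches {1, 2, 3, 4, 5, 7, 9, 10, 12}; the 4 state(s) 6, 8, 11, 13 are never visited.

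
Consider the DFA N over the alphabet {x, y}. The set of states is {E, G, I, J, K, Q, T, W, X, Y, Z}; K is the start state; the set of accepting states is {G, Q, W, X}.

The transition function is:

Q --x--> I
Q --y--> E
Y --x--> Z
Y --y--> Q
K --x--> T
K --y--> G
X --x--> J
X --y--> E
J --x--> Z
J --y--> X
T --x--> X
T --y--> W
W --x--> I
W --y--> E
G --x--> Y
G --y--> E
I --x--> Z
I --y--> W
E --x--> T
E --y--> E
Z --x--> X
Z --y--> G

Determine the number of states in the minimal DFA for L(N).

4

All states are reachable from the start state.
Start with accepting vs non-accepting: {G,Q,W,X} | {E,I,J,K,T,Y,Z}.
Refine {E,I,J,K,T,Y,Z} on symbol x: members go to different blocks, giving {E,I,J,K,Y} and {T,Z}.
On input y, block {E,I,J,K,Y} splits into {I,J,K,Y} and {E}.
No further refinement is possible. Final partition (4 blocks): {G,Q,W,X} | {I,J,K,Y} | {T,Z} | {E}.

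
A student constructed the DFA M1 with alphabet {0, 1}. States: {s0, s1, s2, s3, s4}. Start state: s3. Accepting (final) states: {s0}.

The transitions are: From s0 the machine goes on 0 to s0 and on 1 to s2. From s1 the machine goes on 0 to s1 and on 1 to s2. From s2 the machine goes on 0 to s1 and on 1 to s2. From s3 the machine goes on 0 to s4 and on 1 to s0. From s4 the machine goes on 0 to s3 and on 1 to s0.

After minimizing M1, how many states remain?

3

Start with accepting vs non-accepting: {s0} | {s1,s2,s3,s4}.
Split {s1,s2,s3,s4} by δ(·,1) → {s1,s2} and {s3,s4}.
The partition is now stable with 3 blocks: {s0} | {s1,s2} | {s3,s4}.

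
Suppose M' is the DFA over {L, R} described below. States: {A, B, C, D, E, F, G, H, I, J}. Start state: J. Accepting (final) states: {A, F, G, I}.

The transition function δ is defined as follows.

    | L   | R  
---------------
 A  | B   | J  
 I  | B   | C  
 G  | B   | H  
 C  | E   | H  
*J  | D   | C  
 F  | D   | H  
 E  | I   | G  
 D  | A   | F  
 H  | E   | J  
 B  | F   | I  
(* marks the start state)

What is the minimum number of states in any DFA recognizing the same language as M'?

3

All states are reachable from the start state.
Initial partition by acceptance: {A,F,G,I} | {B,C,D,E,H,J}.
Split {B,C,D,E,H,J} by δ(·,L) → {B,D,E} and {C,H,J}.
The partition is now stable with 3 blocks: {A,F,G,I} | {B,D,E} | {C,H,J}.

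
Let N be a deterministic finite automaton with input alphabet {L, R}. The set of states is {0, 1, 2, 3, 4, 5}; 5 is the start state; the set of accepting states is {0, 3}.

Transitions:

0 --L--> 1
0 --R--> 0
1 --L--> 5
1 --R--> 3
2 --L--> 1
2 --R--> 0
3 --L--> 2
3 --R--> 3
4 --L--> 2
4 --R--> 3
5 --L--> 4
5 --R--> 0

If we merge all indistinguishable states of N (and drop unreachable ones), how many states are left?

2

P0 = {0,3} | {1,2,4,5}.
Stable partition: {0,3} | {1,2,4,5} — 2 equivalence classes.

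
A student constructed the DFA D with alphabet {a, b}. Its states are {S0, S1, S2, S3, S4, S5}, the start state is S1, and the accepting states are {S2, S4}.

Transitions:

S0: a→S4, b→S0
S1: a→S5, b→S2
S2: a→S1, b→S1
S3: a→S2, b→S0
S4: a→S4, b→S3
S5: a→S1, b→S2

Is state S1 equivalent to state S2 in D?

Reachable states from the start: {S1,S2,S5}. Unreachable: {S0,S3,S4} — drop them.
Initial partition by acceptance: {S2} | {S1,S5}.
The partition is now stable with 2 blocks: {S2} | {S1,S5}.
S1 and S2 end up in different blocks, so they are distinguishable. For instance, the string 'ε' is accepted from only S2.

No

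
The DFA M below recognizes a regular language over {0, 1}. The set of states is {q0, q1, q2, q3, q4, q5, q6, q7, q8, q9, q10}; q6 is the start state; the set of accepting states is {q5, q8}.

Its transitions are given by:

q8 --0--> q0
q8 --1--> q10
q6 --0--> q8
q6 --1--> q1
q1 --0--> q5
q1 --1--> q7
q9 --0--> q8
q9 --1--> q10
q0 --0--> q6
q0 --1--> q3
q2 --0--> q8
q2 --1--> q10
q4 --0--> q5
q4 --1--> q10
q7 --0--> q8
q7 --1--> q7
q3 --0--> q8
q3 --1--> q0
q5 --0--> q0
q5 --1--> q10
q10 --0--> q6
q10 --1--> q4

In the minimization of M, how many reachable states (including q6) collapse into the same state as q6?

3

States {q2,q9} cannot be reached from the start state, so discard them.
Initial partition by acceptance: {q5,q8} | {q0,q1,q3,q4,q6,q7,q10}.
On input 0, block {q0,q1,q3,q4,q6,q7,q10} splits into {q1,q3,q4,q6,q7} and {q0,q10}.
Split {q1,q3,q4,q6,q7} by δ(·,1) → {q1,q6,q7} and {q3,q4}.
No further refinement is possible. Final partition (4 blocks): {q5,q8} | {q1,q6,q7} | {q0,q10} | {q3,q4}.
State q6 belongs to the block {q1,q6,q7}, which has 3 states.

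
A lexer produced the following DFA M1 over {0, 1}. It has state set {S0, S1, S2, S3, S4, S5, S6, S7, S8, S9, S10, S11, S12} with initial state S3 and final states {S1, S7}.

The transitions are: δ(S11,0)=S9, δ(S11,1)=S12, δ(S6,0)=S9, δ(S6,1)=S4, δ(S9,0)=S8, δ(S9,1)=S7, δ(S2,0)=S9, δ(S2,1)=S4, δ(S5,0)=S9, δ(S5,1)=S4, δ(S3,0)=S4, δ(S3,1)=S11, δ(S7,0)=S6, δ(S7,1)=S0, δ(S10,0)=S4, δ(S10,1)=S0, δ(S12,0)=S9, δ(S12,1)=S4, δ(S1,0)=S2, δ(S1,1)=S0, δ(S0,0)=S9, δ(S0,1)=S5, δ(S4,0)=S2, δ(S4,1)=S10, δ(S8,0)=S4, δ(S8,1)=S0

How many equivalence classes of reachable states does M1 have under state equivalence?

6

States {S1} cannot be reached from the start state, so discard them.
Initial partition by acceptance: {S7} | {S0,S2,S3,S4,S5,S6,S8,S9,S10,S11,S12}.
Split {S0,S2,S3,S4,S5,S6,S8,S9,S10,S11,S12} by δ(·,1) → {S0,S2,S3,S4,S5,S6,S8,S10,S11,S12} and {S9}.
Refine {S0,S2,S3,S4,S5,S6,S8,S10,S11,S12} on symbol 0: members go to different blocks, giving {S0,S2,S5,S6,S11,S12} and {S3,S4,S8,S10}.
Split {S0,S2,S5,S6,S11,S12} by δ(·,1) → {S2,S5,S6,S12} and {S0,S11}.
On input 0, block {S3,S4,S8,S10} splits into {S3,S8,S10} and {S4}.
No further refinement is possible. Final partition (6 blocks): {S7} | {S2,S5,S6,S12} | {S9} | {S3,S8,S10} | {S0,S11} | {S4}.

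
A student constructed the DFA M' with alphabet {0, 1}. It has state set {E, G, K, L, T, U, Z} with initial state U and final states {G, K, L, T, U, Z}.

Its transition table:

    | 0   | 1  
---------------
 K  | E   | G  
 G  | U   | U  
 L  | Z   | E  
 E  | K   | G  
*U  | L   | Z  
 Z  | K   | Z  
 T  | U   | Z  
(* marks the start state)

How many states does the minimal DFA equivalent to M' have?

6

First remove the unreachable states {T}; 6 states remain.
Start with accepting vs non-accepting: {G,K,L,U,Z} | {E}.
On input 0, block {G,K,L,U,Z} splits into {G,L,U,Z} and {K}.
Split {G,L,U,Z} by δ(·,0) → {G,L,U} and {Z}.
Split {G,L,U} by δ(·,0) → {G,U} and {L}.
Refine {G,U} on symbol 0: members go to different blocks, giving {G} and {U}.
The partition is now stable with 6 blocks: {G} | {E} | {K} | {Z} | {L} | {U}.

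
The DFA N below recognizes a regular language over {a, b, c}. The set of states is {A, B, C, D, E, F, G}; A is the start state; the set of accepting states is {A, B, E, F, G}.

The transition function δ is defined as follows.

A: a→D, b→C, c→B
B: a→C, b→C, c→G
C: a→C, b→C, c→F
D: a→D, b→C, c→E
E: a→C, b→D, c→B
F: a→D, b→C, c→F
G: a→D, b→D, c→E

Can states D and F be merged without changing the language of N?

Initial partition by acceptance: {A,B,E,F,G} | {C,D}.
The partition is now stable with 2 blocks: {A,B,E,F,G} | {C,D}.
D and F end up in different blocks, so they are distinguishable. For instance, the string 'ε' is accepted from only F.

No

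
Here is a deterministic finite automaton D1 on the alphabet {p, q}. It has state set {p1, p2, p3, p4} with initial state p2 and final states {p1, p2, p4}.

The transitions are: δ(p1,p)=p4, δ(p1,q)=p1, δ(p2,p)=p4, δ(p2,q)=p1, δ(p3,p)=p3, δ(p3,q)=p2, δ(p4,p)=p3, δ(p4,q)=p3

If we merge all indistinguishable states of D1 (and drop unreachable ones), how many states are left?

3

All states are reachable from the start state.
Start with accepting vs non-accepting: {p1,p2,p4} | {p3}.
Split {p1,p2,p4} by δ(·,p) → {p1,p2} and {p4}.
No further refinement is possible. Final partition (3 blocks): {p1,p2} | {p3} | {p4}.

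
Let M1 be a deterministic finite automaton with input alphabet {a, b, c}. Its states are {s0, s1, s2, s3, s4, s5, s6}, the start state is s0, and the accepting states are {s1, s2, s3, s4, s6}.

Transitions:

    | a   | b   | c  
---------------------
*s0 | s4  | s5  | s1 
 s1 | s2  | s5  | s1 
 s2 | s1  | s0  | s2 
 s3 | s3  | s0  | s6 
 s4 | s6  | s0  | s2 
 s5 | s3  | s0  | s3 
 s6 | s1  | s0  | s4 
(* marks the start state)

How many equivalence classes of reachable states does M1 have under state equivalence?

2

All states are reachable from the start state.
P0 = {s1,s2,s3,s4,s6} | {s0,s5}.
Stable partition: {s1,s2,s3,s4,s6} | {s0,s5} — 2 equivalence classes.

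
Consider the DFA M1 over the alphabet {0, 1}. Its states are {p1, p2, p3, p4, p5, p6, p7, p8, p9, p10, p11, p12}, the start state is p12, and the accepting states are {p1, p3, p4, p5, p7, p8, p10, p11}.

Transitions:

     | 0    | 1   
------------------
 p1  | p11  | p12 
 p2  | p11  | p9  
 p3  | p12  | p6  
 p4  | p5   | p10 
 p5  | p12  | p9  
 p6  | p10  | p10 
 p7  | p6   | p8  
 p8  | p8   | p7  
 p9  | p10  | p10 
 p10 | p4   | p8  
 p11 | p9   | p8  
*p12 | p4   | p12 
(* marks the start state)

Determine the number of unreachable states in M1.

No path from p12 leads to p1, p2, p3, p11; the other 8 states are all reachable.

4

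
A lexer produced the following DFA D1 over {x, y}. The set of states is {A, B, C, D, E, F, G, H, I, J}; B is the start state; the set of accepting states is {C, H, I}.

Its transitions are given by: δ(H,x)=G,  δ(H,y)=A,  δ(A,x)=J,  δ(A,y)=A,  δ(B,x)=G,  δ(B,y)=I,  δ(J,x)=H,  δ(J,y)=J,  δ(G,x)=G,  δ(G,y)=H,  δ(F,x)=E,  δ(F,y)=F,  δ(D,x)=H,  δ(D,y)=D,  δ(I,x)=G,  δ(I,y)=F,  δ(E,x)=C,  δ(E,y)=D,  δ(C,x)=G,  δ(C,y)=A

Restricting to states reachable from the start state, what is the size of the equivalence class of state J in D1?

Every state is reachable, so we keep all 10.
Start with accepting vs non-accepting: {C,H,I} | {A,B,D,E,F,G,J}.
Refine {A,B,D,E,F,G,J} on symbol x: members go to different blocks, giving {A,B,F,G} and {D,E,J}.
On input x, block {A,B,F,G} splits into {A,F} and {B,G}.
Stable partition: {C,H,I} | {A,F} | {D,E,J} | {B,G} — 4 equivalence classes.
The equivalence class containing J is {D,E,J}, of size 3.

3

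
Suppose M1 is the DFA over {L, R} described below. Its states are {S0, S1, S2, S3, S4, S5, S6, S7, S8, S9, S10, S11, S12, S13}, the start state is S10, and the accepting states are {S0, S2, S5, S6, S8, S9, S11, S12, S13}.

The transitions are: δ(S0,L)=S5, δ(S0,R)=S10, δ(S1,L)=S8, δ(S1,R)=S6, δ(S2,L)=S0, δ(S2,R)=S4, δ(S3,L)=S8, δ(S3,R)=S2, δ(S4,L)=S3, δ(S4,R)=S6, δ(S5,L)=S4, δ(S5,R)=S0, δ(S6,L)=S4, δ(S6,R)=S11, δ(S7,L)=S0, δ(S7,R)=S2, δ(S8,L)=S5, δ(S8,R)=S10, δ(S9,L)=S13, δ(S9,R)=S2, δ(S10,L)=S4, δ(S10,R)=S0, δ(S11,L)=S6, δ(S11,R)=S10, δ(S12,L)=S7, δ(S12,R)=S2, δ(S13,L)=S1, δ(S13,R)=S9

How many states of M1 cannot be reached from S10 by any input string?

5

No path from S10 leads to S1, S7, S9, S12, S13; the other 9 states are all reachable.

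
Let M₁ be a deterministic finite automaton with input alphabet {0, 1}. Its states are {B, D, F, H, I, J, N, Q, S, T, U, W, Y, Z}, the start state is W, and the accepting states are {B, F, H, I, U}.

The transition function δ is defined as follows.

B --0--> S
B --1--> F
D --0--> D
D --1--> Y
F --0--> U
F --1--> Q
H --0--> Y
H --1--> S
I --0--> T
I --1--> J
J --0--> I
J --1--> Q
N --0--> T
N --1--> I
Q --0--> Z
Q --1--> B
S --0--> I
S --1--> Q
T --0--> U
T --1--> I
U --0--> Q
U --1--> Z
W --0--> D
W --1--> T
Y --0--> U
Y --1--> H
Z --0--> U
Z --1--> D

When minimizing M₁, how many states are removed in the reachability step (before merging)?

Starting at W and following transitions, the reachable set is {B, D, F, H, I, J, Q, S, T, U, W, Y, Z}. That leaves N unreachable — 1 in total.

1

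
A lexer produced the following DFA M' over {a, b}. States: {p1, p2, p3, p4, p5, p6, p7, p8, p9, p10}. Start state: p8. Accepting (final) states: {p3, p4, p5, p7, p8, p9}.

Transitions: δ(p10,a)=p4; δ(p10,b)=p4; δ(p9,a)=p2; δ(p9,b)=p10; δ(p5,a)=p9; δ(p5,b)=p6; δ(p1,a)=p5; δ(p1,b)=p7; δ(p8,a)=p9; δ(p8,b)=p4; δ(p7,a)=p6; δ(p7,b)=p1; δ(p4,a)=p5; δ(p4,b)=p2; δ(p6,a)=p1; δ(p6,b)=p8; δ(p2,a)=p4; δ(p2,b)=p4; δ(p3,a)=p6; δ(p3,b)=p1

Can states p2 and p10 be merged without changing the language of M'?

Reachable states from the start: {p1,p2,p4,p5,p6,p7,p8,p9,p10}. Unreachable: {p3} — drop them.
P0 = {p4,p5,p7,p8,p9} | {p1,p2,p6,p10}.
Split {p4,p5,p7,p8,p9} by δ(·,a) → {p4,p5,p8} and {p7,p9}.
Refine {p4,p5,p8} on symbol a: members go to different blocks, giving {p5,p8} and {p4}.
On input b, block {p5,p8} splits into {p5} and {p8}.
On input a, block {p1,p2,p6,p10} splits into {p2,p10} and {p1} and {p6}.
Split {p7,p9} by δ(·,a) → {p7} and {p9}.
Stable partition: {p5} | {p2,p10} | {p7} | {p4} | {p8} | {p1} | {p6} | {p9} — 8 equivalence classes.
p2 and p10 lie in the same block of the stable partition, so they are equivalent — no string distinguishes them.

Yes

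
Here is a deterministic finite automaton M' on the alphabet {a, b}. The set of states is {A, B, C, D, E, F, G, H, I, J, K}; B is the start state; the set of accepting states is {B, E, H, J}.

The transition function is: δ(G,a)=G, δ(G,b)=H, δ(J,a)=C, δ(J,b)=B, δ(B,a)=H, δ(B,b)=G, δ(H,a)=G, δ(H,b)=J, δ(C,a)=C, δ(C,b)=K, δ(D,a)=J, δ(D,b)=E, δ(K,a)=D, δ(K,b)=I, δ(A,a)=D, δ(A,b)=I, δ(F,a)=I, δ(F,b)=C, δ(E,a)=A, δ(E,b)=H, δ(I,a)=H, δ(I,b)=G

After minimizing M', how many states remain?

Reachable states from the start: {A,B,C,D,E,G,H,I,J,K}. Unreachable: {F} — drop them.
P0 = {B,E,H,J} | {A,C,D,G,I,K}.
Refine {B,E,H,J} on symbol a: members go to different blocks, giving {E,H,J} and {B}.
Refine {E,H,J} on symbol b: members go to different blocks, giving {E,H} and {J}.
On input b, block {E,H} splits into {E} and {H}.
On input a, block {A,C,D,G,I,K} splits into {A,C,G,K} and {D} and {I}.
On input a, block {A,C,G,K} splits into {A,K} and {C,G}.
Refine {C,G} on symbol b: members go to different blocks, giving {C} and {G}.
No further refinement is possible. Final partition (9 blocks): {E} | {A,K} | {B} | {J} | {H} | {D} | {I} | {C} | {G}.

9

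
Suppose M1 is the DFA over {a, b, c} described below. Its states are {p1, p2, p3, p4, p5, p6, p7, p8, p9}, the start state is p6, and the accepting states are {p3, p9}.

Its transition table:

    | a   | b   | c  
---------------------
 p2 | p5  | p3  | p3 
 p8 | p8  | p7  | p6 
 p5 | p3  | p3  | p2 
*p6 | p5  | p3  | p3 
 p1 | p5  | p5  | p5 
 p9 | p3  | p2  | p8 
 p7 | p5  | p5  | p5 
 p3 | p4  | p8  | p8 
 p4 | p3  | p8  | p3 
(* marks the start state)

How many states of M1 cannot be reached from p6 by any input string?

2

Starting at p6 and following transitions, the reachable set is {p2, p3, p4, p5, p6, p7, p8}. That leaves p1, p9 unreachable — 2 in total.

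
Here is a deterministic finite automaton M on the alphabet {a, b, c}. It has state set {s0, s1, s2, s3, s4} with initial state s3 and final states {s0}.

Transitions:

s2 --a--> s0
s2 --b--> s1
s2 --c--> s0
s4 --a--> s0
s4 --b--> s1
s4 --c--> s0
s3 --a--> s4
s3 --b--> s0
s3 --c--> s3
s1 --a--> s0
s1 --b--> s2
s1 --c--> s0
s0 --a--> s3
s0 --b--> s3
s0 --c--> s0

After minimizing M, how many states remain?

Initial partition by acceptance: {s0} | {s1,s2,s3,s4}.
Refine {s1,s2,s3,s4} on symbol a: members go to different blocks, giving {s1,s2,s4} and {s3}.
The partition is now stable with 3 blocks: {s0} | {s1,s2,s4} | {s3}.

3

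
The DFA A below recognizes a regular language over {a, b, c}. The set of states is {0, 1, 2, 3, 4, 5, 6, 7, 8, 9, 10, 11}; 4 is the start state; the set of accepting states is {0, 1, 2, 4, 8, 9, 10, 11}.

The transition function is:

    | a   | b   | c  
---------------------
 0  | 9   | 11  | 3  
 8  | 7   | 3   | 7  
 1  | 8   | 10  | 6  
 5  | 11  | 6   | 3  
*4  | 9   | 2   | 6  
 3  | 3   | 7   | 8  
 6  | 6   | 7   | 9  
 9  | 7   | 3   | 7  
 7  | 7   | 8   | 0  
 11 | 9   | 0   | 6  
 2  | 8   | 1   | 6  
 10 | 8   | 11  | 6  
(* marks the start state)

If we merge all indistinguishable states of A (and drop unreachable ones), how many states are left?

4

First remove the unreachable states {5}; 11 states remain.
P0 = {0,1,2,4,8,9,10,11} | {3,6,7}.
On input a, block {0,1,2,4,8,9,10,11} splits into {0,1,2,4,10,11} and {8,9}.
Split {3,6,7} by δ(·,b) → {3,6} and {7}.
Stable partition: {0,1,2,4,10,11} | {3,6} | {8,9} | {7} — 4 equivalence classes.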